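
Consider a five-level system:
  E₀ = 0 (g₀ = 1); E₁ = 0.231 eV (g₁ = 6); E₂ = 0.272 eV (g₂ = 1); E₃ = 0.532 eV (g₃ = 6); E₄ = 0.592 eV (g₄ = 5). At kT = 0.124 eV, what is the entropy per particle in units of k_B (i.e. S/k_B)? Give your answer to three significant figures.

Eᵢ/kT = 0, 1.8629, 2.1935, 4.2903, 4.7742.
Z = Σ gᵢe^(−Eᵢ/kT) = 1·e^(−0) + 6·e^(−1.8629) + 1·e^(−2.1935) + 6·e^(−4.2903) + 5·e^(−4.7742) = 1.0000 + 0.93133 + 0.11153 + 0.082205 + 0.042224 = 2.1673.
⟨E⟩ = Σ EᵢPᵢ = 0.14497 eV.
S/k_B = ln Z + ⟨E⟩/kT = ln(2.1673) + 0.14497/0.124 = 0.77348 + 1.1691 = 1.94.

1.94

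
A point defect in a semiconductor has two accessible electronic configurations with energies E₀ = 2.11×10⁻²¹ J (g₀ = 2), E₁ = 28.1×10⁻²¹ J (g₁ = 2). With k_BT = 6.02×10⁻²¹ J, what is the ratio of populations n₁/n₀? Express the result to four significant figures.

0.01334

n₁/n₀ = (g₁/g₀) exp[−(E₁−E₀)/kT] = (2/2) × exp(−(25.99 ×10⁻²¹ J)/(6.02 ×10⁻²¹ J)) = (2/2) × exp(-4.31728) = 0.01334.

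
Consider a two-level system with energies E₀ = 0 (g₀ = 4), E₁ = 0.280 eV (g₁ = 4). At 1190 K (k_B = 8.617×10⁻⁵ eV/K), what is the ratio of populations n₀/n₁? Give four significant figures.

k_BT = 8.617×10⁻⁵ × 1190 K = 0.102542 eV.
n₀/n₁ = (g₀/g₁) exp[−(E₀−E₁)/kT] = (4/4) × exp(−(-0.280 eV)/(0.102542 eV)) = (4/4) × exp(2.73059) = 15.34.

15.34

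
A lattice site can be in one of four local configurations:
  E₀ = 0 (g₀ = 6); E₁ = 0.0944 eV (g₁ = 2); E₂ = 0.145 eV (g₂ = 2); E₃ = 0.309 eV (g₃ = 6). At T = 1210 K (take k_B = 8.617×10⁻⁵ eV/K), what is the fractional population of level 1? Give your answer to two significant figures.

0.11

k_BT = 8.617×10⁻⁵ × 1210 K = 0.1043 eV.
Eᵢ/kT = 0, 0.9051, 1.390, 2.963.
Z = Σ gᵢe^(−Eᵢ/kT) = 6·e^(−0) + 2·e^(−0.9051) + 2·e^(−1.390) + 6·e^(−2.963) = 6.000 + 0.8090 + 0.4982 + 0.3100 = 7.617.
P₁ = g₁ e^(−E₁/kT) / Z = 0.8090/7.617 = 0.11.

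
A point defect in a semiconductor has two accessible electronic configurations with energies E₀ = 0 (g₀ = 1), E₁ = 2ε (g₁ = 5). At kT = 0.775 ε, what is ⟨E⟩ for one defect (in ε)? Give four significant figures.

Eᵢ/kT = 0, 2.58065.
Z = Σ gᵢe^(−Eᵢ/kT) = 1·e^(−0) + 5·e^(−2.58065) = 1.00000 + 0.378624 = 1.37862.
⟨E⟩ = Σ Eᵢ gᵢe^(−Eᵢ/kT) / Z = (0·1.00000 + 2·0.378624) / 1.37862 = 0.5493 ε.

0.5493 ε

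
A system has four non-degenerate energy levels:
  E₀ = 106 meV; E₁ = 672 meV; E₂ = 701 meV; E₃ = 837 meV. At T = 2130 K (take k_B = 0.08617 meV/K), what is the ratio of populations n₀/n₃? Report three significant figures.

53.7

k_BT = 0.08617 × 2130 K = 183.54 meV.
n₀/n₃ = exp[−(E₀−E₃)/kT] = exp(−(-731 meV)/(183.54 meV)) = exp(3.9828) = 53.7.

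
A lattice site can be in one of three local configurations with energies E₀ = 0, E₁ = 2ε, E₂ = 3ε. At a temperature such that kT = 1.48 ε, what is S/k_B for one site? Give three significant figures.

0.773

Eᵢ/kT = 0, 1.3514, 2.0270.
Z = Σ e^(−Eᵢ/kT) = e^(−0) + e^(−1.3514) + e^(−2.0270) = 1.0000 + 0.25888 + 0.13173 = 1.3906.
⟨E⟩ = Σ EᵢPᵢ = 0.65652 ε.
S/k_B = ln Z + ⟨E⟩/kT = ln(1.3906) + 0.65652/1.48 = 0.32974 + 0.44359 = 0.773.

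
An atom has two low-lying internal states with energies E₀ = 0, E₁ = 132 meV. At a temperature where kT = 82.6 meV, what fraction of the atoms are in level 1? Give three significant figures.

0.168

Eᵢ/kT = 0, 1.5981.
Z = Σ e^(−Eᵢ/kT) = e^(−0) + e^(−1.5981) = 1.0000 + 0.20228 = 1.2023.
P₁ = e^(−E₁/kT) / Z = 0.20228/1.2023 = 0.168.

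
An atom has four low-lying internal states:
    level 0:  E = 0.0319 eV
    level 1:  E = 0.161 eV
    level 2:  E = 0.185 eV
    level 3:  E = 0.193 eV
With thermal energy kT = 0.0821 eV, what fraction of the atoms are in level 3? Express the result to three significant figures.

Eᵢ/kT = 0.38855, 1.9610, 2.2533, 2.3508.
Z = Σ e^(−Eᵢ/kT) = e^(−0.38855) + e^(−1.9610) + e^(−2.2533) + e^(−2.3508) = 0.67804 + 0.14072 + 0.10505 + 0.095293 = 1.0191.
P₃ = e^(−E₃/kT) / Z = 0.095293/1.0191 = 0.0935.

0.0935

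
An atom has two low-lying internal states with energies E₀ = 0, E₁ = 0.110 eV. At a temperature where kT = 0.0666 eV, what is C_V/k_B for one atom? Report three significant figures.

Eᵢ/kT = 0, 1.6517.
Z = Σ e^(−Eᵢ/kT) = e^(−0) + e^(−1.6517) = 1.0000 + 0.19172 = 1.1917.
⟨E⟩ = 0.017697 eV, ⟨E²⟩ = 0.0019466 eV².
C_V/k_B = (⟨E²⟩ − ⟨E⟩²)/(kT)² = (0.0019466 − 0.00031318)/0.0044356 = 0.368.

0.368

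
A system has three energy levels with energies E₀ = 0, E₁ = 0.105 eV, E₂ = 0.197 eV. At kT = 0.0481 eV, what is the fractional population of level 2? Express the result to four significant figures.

0.01474

Eᵢ/kT = 0, 2.18295, 4.09563.
Z = Σ e^(−Eᵢ/kT) = e^(−0) + e^(−2.18295) + e^(−4.09563) = 1.00000 + 0.112709 + 0.0166453 = 1.12935.
P₂ = e^(−E₂/kT) / Z = 0.0166453/1.12935 = 0.01474.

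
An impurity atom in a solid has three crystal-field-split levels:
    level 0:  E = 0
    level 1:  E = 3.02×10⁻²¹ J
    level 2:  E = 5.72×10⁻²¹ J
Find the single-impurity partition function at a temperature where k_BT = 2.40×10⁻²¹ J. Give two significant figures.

Z = 1.4

Eᵢ/kT = 0, 1.258, 2.383.
Z = Σ e^(−Eᵢ/kT) = e^(−0) + e^(−1.258) + e^(−2.383) = 1.000 + 0.2842 + 0.09227 = 1.376.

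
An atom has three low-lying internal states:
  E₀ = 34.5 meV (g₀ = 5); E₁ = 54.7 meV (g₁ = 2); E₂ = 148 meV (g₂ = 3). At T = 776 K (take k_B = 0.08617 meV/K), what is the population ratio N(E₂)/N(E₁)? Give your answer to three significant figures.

k_BT = 0.08617 × 776 K = 66.868 meV.
n₂/n₁ = (g₂/g₁) exp[−(E₂−E₁)/kT] = (3/2) × exp(−(93.3 meV)/(66.868 meV)) = (3/2) × exp(-1.3953) = 0.372.

0.372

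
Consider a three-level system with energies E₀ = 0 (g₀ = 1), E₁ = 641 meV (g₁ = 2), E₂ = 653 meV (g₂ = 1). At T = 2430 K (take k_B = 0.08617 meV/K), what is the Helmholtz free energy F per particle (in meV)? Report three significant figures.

-27.0 meV

k_BT = 0.08617 × 2430 K = 209.39 meV.
Eᵢ/kT = 0, 3.0613, 3.1186.
Z = Σ gᵢe^(−Eᵢ/kT) = 1·e^(−0) + 2·e^(−3.0613) + 1·e^(−3.1186) = 1.0000 + 0.093654 + 0.044219 = 1.1379.
F = −kT ln Z = −209.39 × ln(1.1379) = −209.39 × 0.12918 = -27.0 meV.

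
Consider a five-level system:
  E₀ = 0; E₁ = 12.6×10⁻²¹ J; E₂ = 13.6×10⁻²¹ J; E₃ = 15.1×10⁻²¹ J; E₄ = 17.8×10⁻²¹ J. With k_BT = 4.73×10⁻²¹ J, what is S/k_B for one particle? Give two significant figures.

Eᵢ/kT = 0, 2.664, 2.875, 3.192, 3.763.
Z = Σ e^(−Eᵢ/kT) = e^(−0) + e^(−2.664) + e^(−2.875) + e^(−3.192) + e^(−3.763) = 1.000 + 0.06967 + 0.05642 + 0.04109 + 0.02321 = 1.190.
⟨E⟩ = Σ EᵢPᵢ = 2.251 ×10⁻²¹ J.
S/k_B = ln Z + ⟨E⟩/kT = ln(1.190) + 2.251/4.73 = 0.1740 + 0.4759 = 0.65.

0.65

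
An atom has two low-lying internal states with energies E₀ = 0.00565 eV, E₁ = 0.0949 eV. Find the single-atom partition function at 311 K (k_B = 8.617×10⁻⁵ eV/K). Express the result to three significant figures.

k_BT = 8.617×10⁻⁵ × 311 K = 0.026799 eV.
Eᵢ/kT = 0.21083, 3.5412.
Z = Σ e^(−Eᵢ/kT) = e^(−0.21083) + e^(−3.5412) = 0.80991 + 0.028979 = 0.83889.

Z = 0.839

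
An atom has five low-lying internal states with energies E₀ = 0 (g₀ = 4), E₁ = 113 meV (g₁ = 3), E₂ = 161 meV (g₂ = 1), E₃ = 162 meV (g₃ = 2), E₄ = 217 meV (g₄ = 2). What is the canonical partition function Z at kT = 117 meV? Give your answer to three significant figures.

Z = 6.21

Eᵢ/kT = 0, 0.96581, 1.3761, 1.3846, 1.8547.
Z = Σ gᵢe^(−Eᵢ/kT) = 4·e^(−0) + 3·e^(−0.96581) + 1·e^(−1.3761) + 2·e^(−1.3846) + 2·e^(−1.8547) = 4.0000 + 1.1420 + 0.25256 + 0.50085 + 0.31300 = 6.2084.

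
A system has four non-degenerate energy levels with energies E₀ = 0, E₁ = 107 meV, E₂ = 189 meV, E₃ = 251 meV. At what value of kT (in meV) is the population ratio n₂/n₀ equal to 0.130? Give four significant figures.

n₂/n₀ = exp[−(E₂−E₀)/kT] = 0.130.
⇒ (E₂−E₀)/kT = ln(1/0.130) = ln(7.69231) = 2.04022.
kT = 189 meV / 2.04022 = 92.64 meV.

92.64 meV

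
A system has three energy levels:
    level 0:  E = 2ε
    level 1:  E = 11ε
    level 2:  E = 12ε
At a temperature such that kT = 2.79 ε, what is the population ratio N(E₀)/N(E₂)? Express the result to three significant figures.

36.0

n₀/n₂ = exp[−(E₀−E₂)/kT] = exp(−(-10ε)/(2.79ε)) = exp(3.5842) = 36.0.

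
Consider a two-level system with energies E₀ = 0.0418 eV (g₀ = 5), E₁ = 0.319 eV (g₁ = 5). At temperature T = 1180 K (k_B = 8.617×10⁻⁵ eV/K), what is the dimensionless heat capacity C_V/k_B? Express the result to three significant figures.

k_BT = 8.617×10⁻⁵ × 1180 K = 0.10168 eV.
Eᵢ/kT = 0.41109, 3.1373.
Z = Σ gᵢe^(−Eᵢ/kT) = 5·e^(−0.41109) + 5·e^(−3.1373) = 3.3146 + 0.21700 = 3.5316.
⟨E⟩ = 0.058833 eV, ⟨E²⟩ = 0.0078926 eV².
C_V/k_B = (⟨E²⟩ − ⟨E⟩²)/(kT)² = (0.0078926 − 0.0034613)/0.010339 = 0.429.

0.429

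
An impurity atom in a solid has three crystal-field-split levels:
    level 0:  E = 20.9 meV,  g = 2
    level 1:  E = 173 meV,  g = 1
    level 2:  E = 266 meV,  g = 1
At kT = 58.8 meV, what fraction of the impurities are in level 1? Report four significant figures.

0.03600

Eᵢ/kT = 0.355442, 2.94218, 4.52381.
Z = Σ gᵢe^(−Eᵢ/kT) = 2·e^(−0.355442) + 1·e^(−2.94218) + 1·e^(−4.52381) = 1.40173 + 0.0527506 + 0.0108476 = 1.46533.
P₁ = g₁ e^(−E₁/kT) / Z = 0.0527506/1.46533 = 0.03600.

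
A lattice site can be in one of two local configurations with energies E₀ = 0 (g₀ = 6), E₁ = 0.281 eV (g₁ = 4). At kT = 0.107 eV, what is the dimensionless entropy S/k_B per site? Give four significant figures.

1.960

Eᵢ/kT = 0, 2.62617.
Z = Σ gᵢe^(−Eᵢ/kT) = 6·e^(−0) + 4·e^(−2.62617) = 6.00000 + 0.289420 = 6.28942.
⟨E⟩ = Σ EᵢPᵢ = 0.0129308 eV.
S/k_B = ln Z + ⟨E⟩/kT = ln(6.28942) + 0.0129308/0.107 = 1.83887 + 0.120849 = 1.960.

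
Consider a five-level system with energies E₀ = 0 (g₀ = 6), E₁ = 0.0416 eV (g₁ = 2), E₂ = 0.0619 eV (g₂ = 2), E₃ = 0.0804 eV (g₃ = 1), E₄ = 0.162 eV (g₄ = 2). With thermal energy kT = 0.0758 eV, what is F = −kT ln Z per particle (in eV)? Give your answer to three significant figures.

-0.163 eV

Eᵢ/kT = 0, 0.54881, 0.81662, 1.0607, 2.1372.
Z = Σ gᵢe^(−Eᵢ/kT) = 6·e^(−0) + 2·e^(−0.54881) + 2·e^(−0.81662) + 1·e^(−1.0607) + 2·e^(−2.1372) = 6.0000 + 1.1553 + 0.88385 + 0.34621 + 0.23597 = 8.6213.
F = −kT ln Z = −0.0758 × ln(8.6213) = −0.0758 × 2.1542 = -0.163 eV.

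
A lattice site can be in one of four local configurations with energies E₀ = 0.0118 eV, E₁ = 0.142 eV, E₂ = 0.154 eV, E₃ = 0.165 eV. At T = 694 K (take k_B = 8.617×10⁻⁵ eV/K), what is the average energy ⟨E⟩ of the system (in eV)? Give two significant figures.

0.043 eV

k_BT = 8.617×10⁻⁵ × 694 K = 0.05980 eV.
Eᵢ/kT = 0.1973, 2.375, 2.575, 2.759.
Z = Σ e^(−Eᵢ/kT) = e^(−0.1973) + e^(−2.375) + e^(−2.575) + e^(−2.759) = 0.8209 + 0.09301 + 0.07615 + 0.06336 = 1.053.
⟨E⟩ = Σ Eᵢ e^(−Eᵢ/kT) / Z = (0.0118·0.8209 + 0.142·0.09301 + 0.154·0.07615 + 0.165·0.06336) / 1.053 = 0.043 eV.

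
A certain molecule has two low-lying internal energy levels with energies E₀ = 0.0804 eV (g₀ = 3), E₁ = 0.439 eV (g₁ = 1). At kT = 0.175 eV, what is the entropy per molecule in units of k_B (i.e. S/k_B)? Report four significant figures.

1.225

Eᵢ/kT = 0.459429, 2.50857.
Z = Σ gᵢe^(−Eᵢ/kT) = 3·e^(−0.459429) + 1·e^(−2.50857) = 1.89493 + 0.0813845 = 1.97631.
⟨E⟩ = Σ EᵢPᵢ = 0.0951673 eV.
S/k_B = ln Z + ⟨E⟩/kT = ln(1.97631) + 0.0951673/0.175 = 0.681231 + 0.543813 = 1.225.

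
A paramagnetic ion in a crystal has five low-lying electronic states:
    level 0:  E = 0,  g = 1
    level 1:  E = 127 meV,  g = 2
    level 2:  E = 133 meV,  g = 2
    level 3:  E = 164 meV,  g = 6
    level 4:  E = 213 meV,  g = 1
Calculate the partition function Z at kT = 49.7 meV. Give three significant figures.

Z = 1.53

Eᵢ/kT = 0, 2.5553, 2.6761, 3.2998, 4.2857.
Z = Σ gᵢe^(−Eᵢ/kT) = 1·e^(−0) + 2·e^(−2.5553) + 2·e^(−2.6761) + 6·e^(−3.2998) + 1·e^(−4.2857) = 1.0000 + 0.15534 + 0.13766 + 0.22134 + 0.013764 = 1.5281.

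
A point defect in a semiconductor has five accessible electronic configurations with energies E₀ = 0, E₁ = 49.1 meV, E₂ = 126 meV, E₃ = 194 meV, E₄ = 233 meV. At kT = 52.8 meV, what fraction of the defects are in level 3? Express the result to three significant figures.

Eᵢ/kT = 0, 0.92992, 2.3864, 3.6742, 4.4129.
Z = Σ e^(−Eᵢ/kT) = e^(−0) + e^(−0.92992) + e^(−2.3864) + e^(−3.6742) + e^(−4.4129) = 1.0000 + 0.39459 + 0.091960 + 0.025370 + 0.012120 = 1.5240.
P₃ = e^(−E₃/kT) / Z = 0.025370/1.5240 = 0.0166.

0.0166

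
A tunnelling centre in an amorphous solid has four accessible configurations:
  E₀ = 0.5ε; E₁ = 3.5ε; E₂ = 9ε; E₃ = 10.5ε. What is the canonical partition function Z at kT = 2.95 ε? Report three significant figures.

Z = 1.23

Eᵢ/kT = 0.16949, 1.1864, 3.0508, 3.5593.
Z = Σ e^(−Eᵢ/kT) = e^(−0.16949) + e^(−1.1864) + e^(−3.0508) + e^(−3.5593) = 0.84410 + 0.30532 + 0.047321 + 0.028459 = 1.2252.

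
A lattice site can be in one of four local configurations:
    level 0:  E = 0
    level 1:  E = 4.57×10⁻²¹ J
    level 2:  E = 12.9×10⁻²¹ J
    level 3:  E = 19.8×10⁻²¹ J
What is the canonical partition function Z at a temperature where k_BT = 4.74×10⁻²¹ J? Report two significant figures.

Z = 1.5

Eᵢ/kT = 0, 0.9641, 2.722, 4.177.
Z = Σ e^(−Eᵢ/kT) = e^(−0) + e^(−0.9641) + e^(−2.722) + e^(−4.177) = 1.000 + 0.3813 + 0.06574 + 0.01534 = 1.462.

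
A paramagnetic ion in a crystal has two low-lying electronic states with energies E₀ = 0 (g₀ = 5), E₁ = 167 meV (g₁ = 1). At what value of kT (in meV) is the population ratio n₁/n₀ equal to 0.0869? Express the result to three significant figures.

200 meV

n₁/n₀ = (g₁/g₀) exp[−(E₁−E₀)/kT] = 0.0869.
⇒ (E₁−E₀)/kT = ln((1/5)/0.0869) = ln(2.3015) = 0.83356.
kT = 167 meV / 0.83356 = 200 meV.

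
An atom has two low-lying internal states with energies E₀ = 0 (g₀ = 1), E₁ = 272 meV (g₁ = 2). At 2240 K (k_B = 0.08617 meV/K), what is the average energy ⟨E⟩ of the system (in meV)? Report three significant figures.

89.3 meV

k_BT = 0.08617 × 2240 K = 193.02 meV.
Eᵢ/kT = 0, 1.4092.
Z = Σ gᵢe^(−Eᵢ/kT) = 1·e^(−0) + 2·e^(−1.4092) = 1.0000 + 0.48868 = 1.4887.
⟨E⟩ = Σ Eᵢ gᵢe^(−Eᵢ/kT) / Z = (0·1.0000 + 272·0.48868) / 1.4887 = 89.3 meV.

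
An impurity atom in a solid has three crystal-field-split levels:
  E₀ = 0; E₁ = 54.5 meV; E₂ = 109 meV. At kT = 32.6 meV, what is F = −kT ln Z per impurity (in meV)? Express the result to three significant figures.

-6.57 meV

Eᵢ/kT = 0, 1.6718, 3.3436.
Z = Σ e^(−Eᵢ/kT) = e^(−0) + e^(−1.6718) + e^(−3.3436) = 1.0000 + 0.18791 + 0.035310 = 1.2232.
F = −kT ln Z = −32.6 × ln(1.2232) = −32.6 × 0.20147 = -6.57 meV.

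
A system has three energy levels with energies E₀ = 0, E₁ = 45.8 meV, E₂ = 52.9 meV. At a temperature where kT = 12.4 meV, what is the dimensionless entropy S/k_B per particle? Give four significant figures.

Eᵢ/kT = 0, 3.69355, 4.26613.
Z = Σ e^(−Eᵢ/kT) = e^(−0) + e^(−3.69355) + e^(−4.26613) = 1.00000 + 0.0248835 + 0.0140360 = 1.03892.
⟨E⟩ = Σ EᵢPᵢ = 1.81166 meV.
S/k_B = ln Z + ⟨E⟩/kT = ln(1.03892) + 1.81166/12.4 = 0.0381817 + 0.146102 = 0.1843.

0.1843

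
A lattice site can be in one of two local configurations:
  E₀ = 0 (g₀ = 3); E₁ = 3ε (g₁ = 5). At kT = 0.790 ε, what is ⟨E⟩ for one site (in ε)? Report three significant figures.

Eᵢ/kT = 0, 3.7975.
Z = Σ gᵢe^(−Eᵢ/kT) = 3·e^(−0) + 5·e^(−3.7975) = 3.0000 + 0.11213 = 3.1121.
⟨E⟩ = Σ Eᵢ gᵢe^(−Eᵢ/kT) / Z = (0·3.0000 + 3·0.11213) / 3.1121 = 0.108 ε.

0.108 ε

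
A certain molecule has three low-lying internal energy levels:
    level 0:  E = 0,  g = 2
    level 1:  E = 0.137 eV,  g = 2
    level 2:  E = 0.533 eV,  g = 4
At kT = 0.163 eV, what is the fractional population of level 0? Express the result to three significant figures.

0.663

Eᵢ/kT = 0, 0.84049, 3.2699.
Z = Σ gᵢe^(−Eᵢ/kT) = 2·e^(−0) + 2·e^(−0.84049) + 4·e^(−3.2699) = 2.0000 + 0.86300 + 0.15204 = 3.0150.
P₀ = g₀ e^(−E₀/kT) / Z = 2.0000/3.0150 = 0.663.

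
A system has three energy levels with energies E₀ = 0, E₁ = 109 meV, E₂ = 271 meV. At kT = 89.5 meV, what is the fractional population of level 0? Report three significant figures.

0.744

Eᵢ/kT = 0, 1.2179, 3.0279.
Z = Σ e^(−Eᵢ/kT) = e^(−0) + e^(−1.2179) + e^(−3.0279) = 1.0000 + 0.29585 + 0.048417 = 1.3443.
P₀ = e^(−E₀/kT) / Z = 1.0000/1.3443 = 0.744.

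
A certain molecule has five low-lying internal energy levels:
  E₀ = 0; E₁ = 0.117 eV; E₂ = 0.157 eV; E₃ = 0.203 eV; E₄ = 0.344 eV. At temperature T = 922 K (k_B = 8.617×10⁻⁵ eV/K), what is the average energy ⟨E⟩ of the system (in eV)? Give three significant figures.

k_BT = 8.617×10⁻⁵ × 922 K = 0.079449 eV.
Eᵢ/kT = 0, 1.4726, 1.9761, 2.5551, 4.3298.
Z = Σ e^(−Eᵢ/kT) = e^(−0) + e^(−1.4726) + e^(−1.9761) + e^(−2.5551) + e^(−4.3298) = 1.0000 + 0.22933 + 0.13861 + 0.077684 + 0.013170 = 1.4588.
⟨E⟩ = Σ Eᵢ e^(−Eᵢ/kT) / Z = (0·1.0000 + 0.117·0.22933 + 0.157·0.13861 + 0.203·0.077684 + 0.344·0.013170) / 1.4588 = 0.0472 eV.

0.0472 eV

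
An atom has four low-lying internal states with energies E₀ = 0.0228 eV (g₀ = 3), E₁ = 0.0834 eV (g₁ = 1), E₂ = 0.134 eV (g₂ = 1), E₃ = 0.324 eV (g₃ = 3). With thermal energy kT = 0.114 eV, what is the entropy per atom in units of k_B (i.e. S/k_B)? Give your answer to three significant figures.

1.73

Eᵢ/kT = 0.20000, 0.73158, 1.1754, 2.8421.
Z = Σ gᵢe^(−Eᵢ/kT) = 3·e^(−0.20000) + 1·e^(−0.73158) + 1·e^(−1.1754) + 3·e^(−2.8421) = 2.4562 + 0.48115 + 0.30870 + 0.17491 = 3.4210.
⟨E⟩ = Σ EᵢPᵢ = 0.056757 eV.
S/k_B = ln Z + ⟨E⟩/kT = ln(3.4210) + 0.056757/0.114 = 1.2299 + 0.49787 = 1.73.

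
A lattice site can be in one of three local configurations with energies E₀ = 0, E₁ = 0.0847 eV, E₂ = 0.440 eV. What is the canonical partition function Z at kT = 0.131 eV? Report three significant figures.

Eᵢ/kT = 0, 0.64656, 3.3588.
Z = Σ e^(−Eᵢ/kT) = e^(−0) + e^(−0.64656) + e^(−3.3588) = 1.0000 + 0.52384 + 0.034777 = 1.5586.

Z = 1.56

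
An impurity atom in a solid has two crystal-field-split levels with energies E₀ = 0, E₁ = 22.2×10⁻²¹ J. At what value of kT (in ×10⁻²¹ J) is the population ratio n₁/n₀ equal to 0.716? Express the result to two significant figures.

n₁/n₀ = exp[−(E₁−E₀)/kT] = 0.716.
⇒ (E₁−E₀)/kT = ln(1/0.716) = ln(1.397) = 0.3343.
kT = 22.2 ×10⁻²¹ J / 0.3343 = 66 ×10⁻²¹ J.

66 ×10⁻²¹ J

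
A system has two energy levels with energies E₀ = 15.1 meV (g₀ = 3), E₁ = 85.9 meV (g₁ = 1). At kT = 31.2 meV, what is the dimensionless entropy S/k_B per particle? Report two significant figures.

1.2

Eᵢ/kT = 0.4840, 2.753.
Z = Σ gᵢe^(−Eᵢ/kT) = 3·e^(−0.4840) + 1·e^(−2.753) = 1.849 + 0.06374 = 1.913.
⟨E⟩ = Σ EᵢPᵢ = 17.46 meV.
S/k_B = ln Z + ⟨E⟩/kT = ln(1.913) + 17.46/31.2 = 0.6487 + 0.5596 = 1.2.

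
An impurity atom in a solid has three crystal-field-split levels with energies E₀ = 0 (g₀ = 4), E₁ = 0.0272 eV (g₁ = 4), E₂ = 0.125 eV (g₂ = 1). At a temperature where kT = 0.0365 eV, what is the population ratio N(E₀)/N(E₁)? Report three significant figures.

n₀/n₁ = (g₀/g₁) exp[−(E₀−E₁)/kT] = (4/4) × exp(−(-0.0272 eV)/(0.0365 eV)) = (4/4) × exp(0.74521) = 2.11.

2.11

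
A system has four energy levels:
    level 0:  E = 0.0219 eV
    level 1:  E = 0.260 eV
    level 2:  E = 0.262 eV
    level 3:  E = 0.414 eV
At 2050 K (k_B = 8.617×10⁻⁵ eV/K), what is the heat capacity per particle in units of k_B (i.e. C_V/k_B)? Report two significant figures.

0.58

k_BT = 8.617×10⁻⁵ × 2050 K = 0.1766 eV.
Eᵢ/kT = 0.1240, 1.472, 1.484, 2.344.
Z = Σ e^(−Eᵢ/kT) = e^(−0.1240) + e^(−1.472) + e^(−1.484) + e^(−2.344) = 0.8834 + 0.2295 + 0.2267 + 0.09594 = 1.436.
⟨E⟩ = 0.1240 eV, ⟨E²⟩ = 0.03339 eV².
C_V/k_B = (⟨E²⟩ − ⟨E⟩²)/(kT)² = (0.03339 − 0.01538)/0.03119 = 0.58.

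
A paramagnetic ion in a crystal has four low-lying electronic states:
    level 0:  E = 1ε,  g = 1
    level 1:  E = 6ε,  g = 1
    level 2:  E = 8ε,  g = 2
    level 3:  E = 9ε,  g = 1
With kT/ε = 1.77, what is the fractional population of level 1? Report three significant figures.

0.0535

Eᵢ/kT = 0.56497, 3.3898, 4.5198, 5.0847.
Z = Σ gᵢe^(−Eᵢ/kT) = 1·e^(−0.56497) + 1·e^(−3.3898) + 2·e^(−4.5198) + 1·e^(−5.0847) = 0.56838 + 0.033715 + 0.021782 + 0.0061907 = 0.63007.
P₁ = g₁ e^(−E₁/kT) / Z = 0.033715/0.63007 = 0.0535.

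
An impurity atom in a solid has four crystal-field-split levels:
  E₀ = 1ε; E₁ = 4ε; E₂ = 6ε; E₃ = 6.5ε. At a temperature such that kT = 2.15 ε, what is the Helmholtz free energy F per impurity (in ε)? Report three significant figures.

Eᵢ/kT = 0.46512, 1.8605, 2.7907, 3.0233.
Z = Σ e^(−Eᵢ/kT) = e^(−0.46512) + e^(−1.8605) + e^(−2.7907) + e^(−3.0233) = 0.62806 + 0.15559 + 0.061378 + 0.048640 = 0.89367.
F = −kT ln Z = −2.15 × ln(0.89367) = −2.15 × -0.11242 = 0.242 ε.

0.242 ε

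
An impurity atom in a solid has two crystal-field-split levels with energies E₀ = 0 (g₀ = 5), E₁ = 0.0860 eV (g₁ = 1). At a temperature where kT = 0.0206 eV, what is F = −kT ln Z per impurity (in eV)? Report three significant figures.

-0.0332 eV

Eᵢ/kT = 0, 4.1748.
Z = Σ gᵢe^(−Eᵢ/kT) = 5·e^(−0) + 1·e^(−4.1748) = 5.0000 + 0.015378 = 5.0154.
F = −kT ln Z = −0.0206 × ln(5.0154) = −0.0206 × 1.6125 = -0.0332 eV.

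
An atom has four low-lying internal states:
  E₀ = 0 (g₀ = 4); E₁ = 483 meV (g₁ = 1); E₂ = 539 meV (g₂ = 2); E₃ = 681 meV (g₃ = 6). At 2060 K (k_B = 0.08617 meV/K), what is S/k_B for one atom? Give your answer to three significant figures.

k_BT = 0.08617 × 2060 K = 177.51 meV.
Eᵢ/kT = 0, 2.7210, 3.0364, 3.8364.
Z = Σ gᵢe^(−Eᵢ/kT) = 4·e^(−0) + 1·e^(−2.7210) + 2·e^(−3.0364) + 6·e^(−3.8364) = 4.0000 + 0.065809 + 0.096015 + 0.12943 = 4.2913.
⟨E⟩ = Σ EᵢPᵢ = 40.006 meV.
S/k_B = ln Z + ⟨E⟩/kT = ln(4.2913) + 40.006/177.51 = 1.4566 + 0.22537 = 1.68.

1.68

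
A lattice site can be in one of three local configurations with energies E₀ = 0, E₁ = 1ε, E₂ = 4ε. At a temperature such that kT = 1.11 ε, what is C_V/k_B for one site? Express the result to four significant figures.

Eᵢ/kT = 0, 0.900901, 3.60360.
Z = Σ e^(−Eᵢ/kT) = e^(−0) + e^(−0.900901) + e^(−3.60360) = 1.00000 + 0.406204 + 0.0272255 = 1.43343.
⟨E⟩ = 0.359352 ε, ⟨E²⟩ = 0.587271 ε².
C_V/k_B = (⟨E²⟩ − ⟨E⟩²)/(kT)² = (0.587271 − 0.129134)/1.23210 = 0.3718.

0.3718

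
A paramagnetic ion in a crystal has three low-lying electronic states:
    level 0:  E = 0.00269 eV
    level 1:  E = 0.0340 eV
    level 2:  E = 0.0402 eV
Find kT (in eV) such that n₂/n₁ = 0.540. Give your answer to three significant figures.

0.0101 eV

n₂/n₁ = exp[−(E₂−E₁)/kT] = 0.540.
⇒ (E₂−E₁)/kT = ln(1/0.540) = ln(1.8519) = 0.61621.
kT = 0.0062 eV / 0.61621 = 0.0101 eV.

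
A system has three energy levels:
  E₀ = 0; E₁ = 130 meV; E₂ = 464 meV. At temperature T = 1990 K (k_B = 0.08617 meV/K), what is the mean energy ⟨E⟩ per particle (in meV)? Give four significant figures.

59.86 meV

k_BT = 0.08617 × 1990 K = 171.478 meV.
Eᵢ/kT = 0, 0.758115, 2.70589.
Z = Σ e^(−Eᵢ/kT) = e^(−0) + e^(−0.758115) + e^(−2.70589) = 1.00000 + 0.468549 + 0.0668108 = 1.53536.
⟨E⟩ = Σ Eᵢ e^(−Eᵢ/kT) / Z = (0·1.00000 + 130·0.468549 + 464·0.0668108) / 1.53536 = 59.86 meV.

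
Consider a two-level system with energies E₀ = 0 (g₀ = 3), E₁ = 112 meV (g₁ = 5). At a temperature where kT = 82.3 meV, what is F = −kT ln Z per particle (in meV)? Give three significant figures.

-120 meV

Eᵢ/kT = 0, 1.3609.
Z = Σ gᵢe^(−Eᵢ/kT) = 3·e^(−0) + 5·e^(−1.3609) = 3.0000 + 1.2821 = 4.2821.
F = −kT ln Z = −82.3 × ln(4.2821) = −82.3 × 1.4544 = -120 meV.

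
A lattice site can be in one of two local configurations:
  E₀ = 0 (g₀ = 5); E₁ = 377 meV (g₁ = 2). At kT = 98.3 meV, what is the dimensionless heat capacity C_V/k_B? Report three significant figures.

0.125

Eᵢ/kT = 0, 3.8352.
Z = Σ gᵢe^(−Eᵢ/kT) = 5·e^(−0) + 2·e^(−3.8352) = 5.0000 + 0.043194 = 5.0432.
⟨E⟩ = 3.2289 meV, ⟨E²⟩ = 1217.3 meV².
C_V/k_B = (⟨E²⟩ − ⟨E⟩²)/(kT)² = (1217.3 − 10.426)/9662.9 = 0.125.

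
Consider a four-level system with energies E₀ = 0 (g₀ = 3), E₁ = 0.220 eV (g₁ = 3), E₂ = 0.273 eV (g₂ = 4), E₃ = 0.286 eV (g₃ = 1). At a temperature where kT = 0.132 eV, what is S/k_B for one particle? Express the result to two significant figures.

Eᵢ/kT = 0, 1.667, 2.068, 2.167.
Z = Σ gᵢe^(−Eᵢ/kT) = 3·e^(−0) + 3·e^(−1.667) + 4·e^(−2.068) + 1·e^(−2.167) = 3.000 + 0.5664 + 0.5058 + 0.1145 = 4.187.
⟨E⟩ = Σ EᵢPᵢ = 0.07056 eV.
S/k_B = ln Z + ⟨E⟩/kT = ln(4.187) + 0.07056/0.132 = 1.432 + 0.5345 = 2.0.

2.0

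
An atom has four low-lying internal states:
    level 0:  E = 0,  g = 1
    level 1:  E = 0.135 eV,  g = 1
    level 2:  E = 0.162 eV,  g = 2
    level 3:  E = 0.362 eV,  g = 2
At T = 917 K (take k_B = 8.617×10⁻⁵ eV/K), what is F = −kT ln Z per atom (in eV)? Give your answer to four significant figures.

k_BT = 8.617×10⁻⁵ × 917 K = 0.0790179 eV.
Eᵢ/kT = 0, 1.70847, 2.05017, 4.58124.
Z = Σ gᵢe^(−Eᵢ/kT) = 1·e^(−0) + 1·e^(−1.70847) + 2·e^(−2.05017) + 2·e^(−4.58124) = 1.00000 + 0.181143 + 0.257426 + 0.0204844 = 1.45905.
F = −kT ln Z = −0.0790179 × ln(1.45905) = −0.0790179 × 0.377786 = -0.02985 eV.

-0.02985 eV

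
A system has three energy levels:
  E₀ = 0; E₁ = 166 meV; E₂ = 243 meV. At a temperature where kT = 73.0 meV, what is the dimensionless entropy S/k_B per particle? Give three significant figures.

Eᵢ/kT = 0, 2.2740, 3.3288.
Z = Σ e^(−Eᵢ/kT) = e^(−0) + e^(−2.2740) + e^(−3.3288) = 1.0000 + 0.10290 + 0.035836 = 1.1387.
⟨E⟩ = Σ EᵢPᵢ = 22.648 meV.
S/k_B = ln Z + ⟨E⟩/kT = ln(1.1387) + 22.648/73.0 = 0.12989 + 0.31025 = 0.440.

0.440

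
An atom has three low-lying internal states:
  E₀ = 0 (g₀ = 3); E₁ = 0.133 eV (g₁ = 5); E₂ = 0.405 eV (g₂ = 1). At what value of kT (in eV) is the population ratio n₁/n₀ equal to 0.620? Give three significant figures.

0.134 eV

n₁/n₀ = (g₁/g₀) exp[−(E₁−E₀)/kT] = 0.620.
⇒ (E₁−E₀)/kT = ln((5/3)/0.620) = ln(2.6882) = 0.98887.
kT = 0.133 eV / 0.98887 = 0.134 eV.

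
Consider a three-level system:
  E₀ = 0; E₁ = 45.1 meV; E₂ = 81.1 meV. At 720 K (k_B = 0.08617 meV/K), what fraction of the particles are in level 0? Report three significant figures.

k_BT = 0.08617 × 720 K = 62.042 meV.
Eᵢ/kT = 0, 0.72693, 1.3072.
Z = Σ e^(−Eᵢ/kT) = e^(−0) + e^(−0.72693) + e^(−1.3072) = 1.0000 + 0.48339 + 0.27058 = 1.7540.
P₀ = e^(−E₀/kT) / Z = 1.0000/1.7540 = 0.570.

0.570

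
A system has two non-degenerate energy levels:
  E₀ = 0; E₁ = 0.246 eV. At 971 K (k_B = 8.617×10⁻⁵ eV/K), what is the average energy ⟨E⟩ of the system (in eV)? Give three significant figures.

0.0124 eV

k_BT = 8.617×10⁻⁵ × 971 K = 0.083671 eV.
Eᵢ/kT = 0, 2.9401.
Z = Σ e^(−Eᵢ/kT) = e^(−0) + e^(−2.9401) = 1.0000 + 0.052860 = 1.0529.
⟨E⟩ = Σ Eᵢ e^(−Eᵢ/kT) / Z = (0·1.0000 + 0.246·0.052860) / 1.0529 = 0.0124 eV.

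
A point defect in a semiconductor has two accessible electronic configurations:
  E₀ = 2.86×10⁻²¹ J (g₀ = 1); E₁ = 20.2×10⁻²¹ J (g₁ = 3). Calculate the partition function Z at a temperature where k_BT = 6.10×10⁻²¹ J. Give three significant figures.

Eᵢ/kT = 0.46885, 3.3115.
Z = Σ gᵢe^(−Eᵢ/kT) = 1·e^(−0.46885) + 3·e^(−3.3115) = 0.62572 + 0.10938 = 0.73510.

Z = 0.735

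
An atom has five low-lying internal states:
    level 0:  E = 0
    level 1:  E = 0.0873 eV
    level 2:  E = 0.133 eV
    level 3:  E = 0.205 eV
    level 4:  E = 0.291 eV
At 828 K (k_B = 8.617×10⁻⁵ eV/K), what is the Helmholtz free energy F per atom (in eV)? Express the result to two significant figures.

-0.030 eV

k_BT = 8.617×10⁻⁵ × 828 K = 0.07135 eV.
Eᵢ/kT = 0, 1.224, 1.864, 2.873, 4.078.
Z = Σ e^(−Eᵢ/kT) = e^(−0) + e^(−1.224) + e^(−1.864) + e^(−2.873) + e^(−4.078) = 1.000 + 0.2941 + 0.1551 + 0.05653 + 0.01694 = 1.523.
F = −kT ln Z = −0.07135 × ln(1.523) = −0.07135 × 0.4207 = -0.030 eV.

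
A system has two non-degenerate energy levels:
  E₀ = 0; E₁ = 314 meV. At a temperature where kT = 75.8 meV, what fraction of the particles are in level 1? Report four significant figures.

0.01564

Eᵢ/kT = 0, 4.14248.
Z = Σ e^(−Eᵢ/kT) = e^(−0) + e^(−4.14248) = 1.00000 + 0.0158834 = 1.01588.
P₁ = e^(−E₁/kT) / Z = 0.0158834/1.01588 = 0.01564.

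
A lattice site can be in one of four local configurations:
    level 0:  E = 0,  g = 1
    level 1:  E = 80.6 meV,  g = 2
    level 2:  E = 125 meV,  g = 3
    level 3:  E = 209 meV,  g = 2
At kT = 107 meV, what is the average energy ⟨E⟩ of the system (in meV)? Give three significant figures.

Eᵢ/kT = 0, 0.75327, 1.1682, 1.9533.
Z = Σ gᵢe^(−Eᵢ/kT) = 1·e^(−0) + 2·e^(−0.75327) + 3·e^(−1.1682) + 2·e^(−1.9533) = 1.0000 + 0.94165 + 0.93278 + 0.28361 = 3.1580.
⟨E⟩ = Σ Eᵢ gᵢe^(−Eᵢ/kT) / Z = (0·1.0000 + 80.6·0.94165 + 125·0.93278 + 209·0.28361) / 3.1580 = 79.7 meV.

79.7 meV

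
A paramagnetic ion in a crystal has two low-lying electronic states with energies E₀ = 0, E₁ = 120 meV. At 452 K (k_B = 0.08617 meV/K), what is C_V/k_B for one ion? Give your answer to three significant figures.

k_BT = 0.08617 × 452 K = 38.949 meV.
Eᵢ/kT = 0, 3.0810.
Z = Σ e^(−Eᵢ/kT) = e^(−0) + e^(−3.0810) = 1.0000 + 0.045913 = 1.0459.
⟨E⟩ = 5.2678 meV, ⟨E²⟩ = 632.13 meV².
C_V/k_B = (⟨E²⟩ − ⟨E⟩²)/(kT)² = (632.13 − 27.750)/1517.0 = 0.398.

0.398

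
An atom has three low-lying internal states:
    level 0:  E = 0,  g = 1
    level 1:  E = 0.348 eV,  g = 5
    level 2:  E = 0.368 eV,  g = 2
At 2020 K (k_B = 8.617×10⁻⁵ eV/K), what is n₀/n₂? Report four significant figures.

k_BT = 8.617×10⁻⁵ × 2020 K = 0.174063 eV.
n₀/n₂ = (g₀/g₂) exp[−(E₀−E₂)/kT] = (1/2) × exp(−(-0.368 eV)/(0.174063 eV)) = (1/2) × exp(2.11418) = 4.141.

4.141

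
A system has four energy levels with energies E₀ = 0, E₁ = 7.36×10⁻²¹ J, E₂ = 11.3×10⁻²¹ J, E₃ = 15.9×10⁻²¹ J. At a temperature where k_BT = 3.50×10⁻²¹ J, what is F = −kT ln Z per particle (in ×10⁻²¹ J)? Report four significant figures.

-0.5566 ×10⁻²¹ J

Eᵢ/kT = 0, 2.10286, 3.22857, 4.54286.
Z = Σ e^(−Eᵢ/kT) = e^(−0) + e^(−2.10286) + e^(−3.22857) + e^(−4.54286) = 1.00000 + 0.122107 + 0.0396141 + 0.0106429 = 1.17236.
F = −kT ln Z = −3.50 × ln(1.17236) = −3.50 × 0.159019 = -0.5566 ×10⁻²¹ J.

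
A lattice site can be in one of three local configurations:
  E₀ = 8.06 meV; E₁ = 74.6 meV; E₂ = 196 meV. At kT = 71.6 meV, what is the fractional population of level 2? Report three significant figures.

Eᵢ/kT = 0.11257, 1.0419, 2.7374.
Z = Σ e^(−Eᵢ/kT) = e^(−0.11257) + e^(−1.0419) + e^(−2.7374) = 0.89353 + 0.35278 + 0.064738 = 1.3110.
P₂ = e^(−E₂/kT) / Z = 0.064738/1.3110 = 0.0494.

0.0494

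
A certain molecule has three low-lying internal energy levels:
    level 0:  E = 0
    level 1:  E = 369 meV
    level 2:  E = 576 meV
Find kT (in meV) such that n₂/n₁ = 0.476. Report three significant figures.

n₂/n₁ = exp[−(E₂−E₁)/kT] = 0.476.
⇒ (E₂−E₁)/kT = ln(1/0.476) = ln(2.1008) = 0.74232.
kT = 207 meV / 0.74232 = 279 meV.

279 meV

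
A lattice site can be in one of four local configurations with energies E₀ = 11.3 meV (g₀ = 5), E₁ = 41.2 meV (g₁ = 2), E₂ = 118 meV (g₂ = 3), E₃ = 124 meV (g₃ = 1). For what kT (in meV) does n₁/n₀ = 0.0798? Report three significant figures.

n₁/n₀ = (g₁/g₀) exp[−(E₁−E₀)/kT] = 0.0798.
⇒ (E₁−E₀)/kT = ln((2/5)/0.0798) = ln(5.0125) = 1.6119.
kT = 29.9 meV / 1.6119 = 18.5 meV.

18.5 meV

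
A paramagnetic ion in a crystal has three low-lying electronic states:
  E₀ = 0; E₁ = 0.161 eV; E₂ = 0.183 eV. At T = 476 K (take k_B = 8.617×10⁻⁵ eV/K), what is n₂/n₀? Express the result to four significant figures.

0.01154

k_BT = 8.617×10⁻⁵ × 476 K = 0.0410169 eV.
n₂/n₀ = exp[−(E₂−E₀)/kT] = exp(−(0.183 eV)/(0.0410169 eV)) = exp(-4.46158) = 0.01154.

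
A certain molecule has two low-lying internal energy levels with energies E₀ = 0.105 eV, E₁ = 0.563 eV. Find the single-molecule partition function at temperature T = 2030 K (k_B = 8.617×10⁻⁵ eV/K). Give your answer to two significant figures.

k_BT = 8.617×10⁻⁵ × 2030 K = 0.1749 eV.
Eᵢ/kT = 0.6003, 3.219.
Z = Σ e^(−Eᵢ/kT) = e^(−0.6003) + e^(−3.219) = 0.5486 + 0.04000 = 0.5886.

Z = 0.59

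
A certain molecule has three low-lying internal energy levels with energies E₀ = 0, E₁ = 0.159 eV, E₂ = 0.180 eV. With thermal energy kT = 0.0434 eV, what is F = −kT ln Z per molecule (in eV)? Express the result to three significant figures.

Eᵢ/kT = 0, 3.6636, 4.1475.
Z = Σ e^(−Eᵢ/kT) = e^(−0) + e^(−3.6636) + e^(−4.1475) = 1.0000 + 0.025640 + 0.015804 = 1.0414.
F = −kT ln Z = −0.0434 × ln(1.0414) = −0.0434 × 0.040566 = -0.00176 eV.

-0.00176 eV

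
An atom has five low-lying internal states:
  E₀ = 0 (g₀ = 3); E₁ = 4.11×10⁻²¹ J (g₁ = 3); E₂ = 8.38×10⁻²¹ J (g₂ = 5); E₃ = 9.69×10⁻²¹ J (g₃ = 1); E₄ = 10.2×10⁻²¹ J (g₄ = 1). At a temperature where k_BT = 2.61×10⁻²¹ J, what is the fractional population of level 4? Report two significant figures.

Eᵢ/kT = 0, 1.575, 3.211, 3.713, 3.908.
Z = Σ gᵢe^(−Eᵢ/kT) = 3·e^(−0) + 3·e^(−1.575) + 5·e^(−3.211) + 1·e^(−3.713) + 1·e^(−3.908) = 3.000 + 0.6210 + 0.2016 + 0.02440 + 0.02008 = 3.867.
P₄ = g₄ e^(−E₄/kT) / Z = 0.02008/3.867 = 0.0052.

0.0052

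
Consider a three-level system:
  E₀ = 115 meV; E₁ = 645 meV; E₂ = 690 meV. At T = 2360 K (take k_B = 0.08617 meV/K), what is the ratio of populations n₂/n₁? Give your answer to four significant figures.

0.8015

k_BT = 0.08617 × 2360 K = 203.361 meV.
n₂/n₁ = exp[−(E₂−E₁)/kT] = exp(−(45 meV)/(203.361 meV)) = exp(-0.221281) = 0.8015.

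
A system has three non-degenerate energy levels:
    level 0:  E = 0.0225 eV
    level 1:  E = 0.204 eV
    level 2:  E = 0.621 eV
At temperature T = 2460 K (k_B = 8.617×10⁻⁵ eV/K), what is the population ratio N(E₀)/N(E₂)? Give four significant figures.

16.83

k_BT = 8.617×10⁻⁵ × 2460 K = 0.211978 eV.
n₀/n₂ = exp[−(E₀−E₂)/kT] = exp(−(-0.5985 eV)/(0.211978 eV)) = exp(2.82341) = 16.83.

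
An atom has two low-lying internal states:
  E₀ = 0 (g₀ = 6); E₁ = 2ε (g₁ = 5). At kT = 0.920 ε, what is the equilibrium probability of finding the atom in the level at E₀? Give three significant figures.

0.913

Eᵢ/kT = 0, 2.1739.
Z = Σ gᵢe^(−Eᵢ/kT) = 6·e^(−0) + 5·e^(−2.1739) = 6.0000 + 0.56867 = 6.5687.
P₀ = g₀ e^(−E₀/kT) / Z = 6.0000/6.5687 = 0.913.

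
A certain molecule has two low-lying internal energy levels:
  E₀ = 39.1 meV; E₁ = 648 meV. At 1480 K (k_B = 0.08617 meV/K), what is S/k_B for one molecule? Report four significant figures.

0.04838

k_BT = 0.08617 × 1480 K = 127.532 meV.
Eᵢ/kT = 0.306590, 5.08108.
Z = Σ e^(−Eᵢ/kT) = e^(−0.306590) + e^(−5.08108) = 0.735952 + 0.00621320 = 0.742165.
⟨E⟩ = Σ EᵢPᵢ = 44.1976 meV.
S/k_B = ln Z + ⟨E⟩/kT = ln(0.742165) + 44.1976/127.532 = -0.298184 + 0.346561 = 0.04838.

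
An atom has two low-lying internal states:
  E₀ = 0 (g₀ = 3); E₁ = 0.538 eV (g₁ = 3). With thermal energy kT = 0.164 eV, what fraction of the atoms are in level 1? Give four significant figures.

0.03625

Eᵢ/kT = 0, 3.28049.
Z = Σ gᵢe^(−Eᵢ/kT) = 3·e^(−0) + 3·e^(−3.28049) = 3.00000 + 0.112829 = 3.11283.
P₁ = g₁ e^(−E₁/kT) / Z = 0.112829/3.11283 = 0.03625.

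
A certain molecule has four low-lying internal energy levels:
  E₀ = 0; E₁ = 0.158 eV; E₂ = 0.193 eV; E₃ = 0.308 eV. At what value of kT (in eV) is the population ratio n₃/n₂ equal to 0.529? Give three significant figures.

n₃/n₂ = exp[−(E₃−E₂)/kT] = 0.529.
⇒ (E₃−E₂)/kT = ln(1/0.529) = ln(1.8904) = 0.63679.
kT = 0.115 eV / 0.63679 = 0.181 eV.

0.181 eV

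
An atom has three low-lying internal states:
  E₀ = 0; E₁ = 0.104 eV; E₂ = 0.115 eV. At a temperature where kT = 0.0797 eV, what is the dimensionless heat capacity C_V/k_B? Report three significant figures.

Eᵢ/kT = 0, 1.3049, 1.4429.
Z = Σ e^(−Eᵢ/kT) = e^(−0) + e^(−1.3049) + e^(−1.4429) = 1.0000 + 0.27120 + 0.23624 = 1.5074.
⟨E⟩ = 0.036734 eV, ⟨E²⟩ = 0.0040186 eV².
C_V/k_B = (⟨E²⟩ − ⟨E⟩²)/(kT)² = (0.0040186 − 0.0013494)/0.0063521 = 0.420.

0.420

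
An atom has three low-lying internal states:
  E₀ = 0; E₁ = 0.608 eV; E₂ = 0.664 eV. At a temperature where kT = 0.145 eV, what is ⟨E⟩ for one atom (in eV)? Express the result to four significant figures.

Eᵢ/kT = 0, 4.19310, 4.57931.
Z = Σ e^(−Eᵢ/kT) = e^(−0) + e^(−4.19310) + e^(−4.57931) = 1.00000 + 0.0150994 + 0.0102620 = 1.02536.
⟨E⟩ = Σ Eᵢ e^(−Eᵢ/kT) / Z = (0·1.00000 + 0.608·0.0150994 + 0.664·0.0102620) / 1.02536 = 0.01560 eV.

0.01560 eV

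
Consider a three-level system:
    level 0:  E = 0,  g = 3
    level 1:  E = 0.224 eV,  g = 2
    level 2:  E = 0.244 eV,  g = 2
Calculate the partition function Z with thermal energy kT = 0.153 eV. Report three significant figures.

Eᵢ/kT = 0, 1.4641, 1.5948.
Z = Σ gᵢe^(−Eᵢ/kT) = 3·e^(−0) + 2·e^(−1.4641) + 2·e^(−1.5948) = 3.0000 + 0.46257 + 0.40590 = 3.8685.

Z = 3.87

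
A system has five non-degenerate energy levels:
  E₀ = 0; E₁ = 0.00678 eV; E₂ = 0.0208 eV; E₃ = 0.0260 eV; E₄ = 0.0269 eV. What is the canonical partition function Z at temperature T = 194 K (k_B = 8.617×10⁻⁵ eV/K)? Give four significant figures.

k_BT = 8.617×10⁻⁵ × 194 K = 0.0167170 eV.
Eᵢ/kT = 0, 0.405575, 1.24424, 1.55530, 1.60914.
Z = Σ e^(−Eᵢ/kT) = e^(−0) + e^(−0.405575) + e^(−1.24424) + e^(−1.55530) + e^(−1.60914) = 1.00000 + 0.666593 + 0.288160 + 0.211126 + 0.200060 = 2.36594.

Z = 2.366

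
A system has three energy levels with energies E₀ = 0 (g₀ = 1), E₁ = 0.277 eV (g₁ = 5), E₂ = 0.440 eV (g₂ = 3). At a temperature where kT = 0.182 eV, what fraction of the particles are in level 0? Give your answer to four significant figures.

0.4239

Eᵢ/kT = 0, 1.52198, 2.41758.
Z = Σ gᵢe^(−Eᵢ/kT) = 1·e^(−0) + 5·e^(−1.52198) + 3·e^(−2.41758) = 1.00000 + 1.09140 + 0.267411 = 2.35881.
P₀ = g₀ e^(−E₀/kT) / Z = 1.00000/2.35881 = 0.4239.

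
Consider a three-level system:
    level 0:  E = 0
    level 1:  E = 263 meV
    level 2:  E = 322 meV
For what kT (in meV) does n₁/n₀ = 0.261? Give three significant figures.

196 meV

n₁/n₀ = exp[−(E₁−E₀)/kT] = 0.261.
⇒ (E₁−E₀)/kT = ln(1/0.261) = ln(3.8314) = 1.3432.
kT = 263 meV / 1.3432 = 196 meV.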